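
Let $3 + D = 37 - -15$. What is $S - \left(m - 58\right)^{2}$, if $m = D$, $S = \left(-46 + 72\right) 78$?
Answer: $1947$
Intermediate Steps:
$D = 49$ ($D = -3 + \left(37 - -15\right) = -3 + \left(37 + 15\right) = -3 + 52 = 49$)
$S = 2028$ ($S = 26 \cdot 78 = 2028$)
$m = 49$
$S - \left(m - 58\right)^{2} = 2028 - \left(49 - 58\right)^{2} = 2028 - \left(-9\right)^{2} = 2028 - 81 = 1947$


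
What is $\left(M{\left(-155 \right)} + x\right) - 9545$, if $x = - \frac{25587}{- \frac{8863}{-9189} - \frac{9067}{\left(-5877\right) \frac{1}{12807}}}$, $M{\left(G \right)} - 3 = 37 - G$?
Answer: $- \frac{1108740013207579}{118565398988} \approx -9351.3$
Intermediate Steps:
$M{\left(G \right)} = 40 - G$ ($M{\left(G \right)} = 3 - \left(-37 + G\right) = 40 - G$)
$x = - \frac{153532669779}{118565398988}$ ($x = - \frac{25587}{\left(-8863\right) \left(- \frac{1}{9189}\right) - \frac{9067}{\left(-5877\right) \frac{1}{12807}}} = - \frac{25587}{\frac{8863}{9189} - \frac{9067}{- \frac{653}{1423}}} = - \frac{25587}{\frac{8863}{9189} - - \frac{12902341}{653}} = - \frac{25587}{\frac{8863}{9189} + \frac{12902341}{653}} = - \frac{25587}{\frac{118565398988}{6000417}} = \left(-25587\right) \frac{6000417}{118565398988} = - \frac{153532669779}{118565398988} \approx -1.2949$)
$\left(M{\left(-155 \right)} + x\right) - 9545 = \left(\left(40 - -155\right) - \frac{153532669779}{118565398988}\right) - 9545 = \left(\left(40 + 155\right) - \frac{153532669779}{118565398988}\right) - 9545 = \left(195 - \frac{153532669779}{118565398988}\right) - 9545 = \frac{22966720132881}{118565398988} - 9545 = - \frac{1108740013207579}{118565398988}$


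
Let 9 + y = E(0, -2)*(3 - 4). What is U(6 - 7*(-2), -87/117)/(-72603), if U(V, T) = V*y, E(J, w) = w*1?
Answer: 140/72603 ≈ 0.0019283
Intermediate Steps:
E(J, w) = w
y = -7 (y = -9 - 2*(3 - 4) = -9 - 2*(-1) = -9 + 2 = -7)
U(V, T) = -7*V (U(V, T) = V*(-7) = -7*V)
U(6 - 7*(-2), -87/117)/(-72603) = -7*(6 - 7*(-2))/(-72603) = -7*(6 + 14)*(-1/72603) = -7*20*(-1/72603) = -140*(-1/72603) = 140/72603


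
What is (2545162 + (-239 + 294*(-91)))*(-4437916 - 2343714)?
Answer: -17077290435470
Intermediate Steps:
(2545162 + (-239 + 294*(-91)))*(-4437916 - 2343714) = (2545162 + (-239 - 26754))*(-6781630) = (2545162 - 26993)*(-6781630) = 2518169*(-6781630) = -17077290435470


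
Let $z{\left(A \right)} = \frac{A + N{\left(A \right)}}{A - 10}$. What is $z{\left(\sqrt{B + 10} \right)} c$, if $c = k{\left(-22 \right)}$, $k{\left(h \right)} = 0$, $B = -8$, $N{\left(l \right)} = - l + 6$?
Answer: $0$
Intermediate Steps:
$N{\left(l \right)} = 6 - l$
$z{\left(A \right)} = \frac{6}{-10 + A}$ ($z{\left(A \right)} = \frac{A - \left(-6 + A\right)}{A - 10} = \frac{6}{-10 + A}$)
$c = 0$
$z{\left(\sqrt{B + 10} \right)} c = \frac{6}{-10 + \sqrt{-8 + 10}} \cdot 0 = \frac{6}{-10 + \sqrt{2}} \cdot 0 = 0$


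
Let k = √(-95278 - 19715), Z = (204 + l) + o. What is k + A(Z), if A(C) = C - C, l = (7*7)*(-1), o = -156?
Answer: 3*I*√12777 ≈ 339.11*I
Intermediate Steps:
l = -49 (l = 49*(-1) = -49)
Z = -1 (Z = (204 - 49) - 156 = 155 - 156 = -1)
k = 3*I*√12777 (k = √(-114993) = 3*I*√12777 ≈ 339.11*I)
A(C) = 0
k + A(Z) = 3*I*√12777 + 0 = 3*I*√12777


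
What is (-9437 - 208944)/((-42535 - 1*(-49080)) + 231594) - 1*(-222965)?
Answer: 53096443754/238139 ≈ 2.2296e+5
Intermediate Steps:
(-9437 - 208944)/((-42535 - 1*(-49080)) + 231594) - 1*(-222965) = -218381/((-42535 + 49080) + 231594) + 222965 = -218381/(6545 + 231594) + 222965 = -218381/238139 + 222965 = 53096443754/238139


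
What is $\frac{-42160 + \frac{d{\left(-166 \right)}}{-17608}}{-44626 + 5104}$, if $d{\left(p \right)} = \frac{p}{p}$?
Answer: $\frac{742353281}{695903376} \approx 1.0667$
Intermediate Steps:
$d{\left(p \right)} = 1$
$\frac{-42160 + \frac{d{\left(-166 \right)}}{-17608}}{-44626 + 5104} = \frac{-42160 + 1 \frac{1}{-17608}}{-44626 + 5104} = \frac{-42160 + 1 \left(- \frac{1}{17608}\right)}{-39522} = \left(-42160 - \frac{1}{17608}\right) \left(- \frac{1}{39522}\right) = \left(- \frac{742353281}{17608}\right) \left(- \frac{1}{39522}\right) = \frac{742353281}{695903376}$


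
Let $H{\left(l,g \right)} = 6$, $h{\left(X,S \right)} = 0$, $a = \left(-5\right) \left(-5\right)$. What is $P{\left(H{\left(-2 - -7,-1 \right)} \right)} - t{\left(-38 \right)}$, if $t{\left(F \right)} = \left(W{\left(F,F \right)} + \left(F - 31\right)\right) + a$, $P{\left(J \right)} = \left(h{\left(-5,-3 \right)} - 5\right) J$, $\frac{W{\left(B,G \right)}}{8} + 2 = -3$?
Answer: $54$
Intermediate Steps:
$a = 25$
$W{\left(B,G \right)} = -40$ ($W{\left(B,G \right)} = -16 + 8 \left(-3\right) = -16 - 24 = -40$)
$P{\left(J \right)} = - 5 J$ ($P{\left(J \right)} = \left(0 - 5\right) J = - 5 J$)
$t{\left(F \right)} = -46 + F$ ($t{\left(F \right)} = \left(-40 + \left(F - 31\right)\right) + 25 = \left(-40 + \left(-31 + F\right)\right) + 25 = \left(-71 + F\right) + 25 = -46 + F$)
$P{\left(H{\left(-2 - -7,-1 \right)} \right)} - t{\left(-38 \right)} = \left(-5\right) 6 - \left(-46 - 38\right) = -30 - -84 = -30 + 84 = 54$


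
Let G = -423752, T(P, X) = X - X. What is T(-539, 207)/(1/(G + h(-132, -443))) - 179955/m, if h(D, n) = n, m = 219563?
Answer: -179955/219563 ≈ -0.81960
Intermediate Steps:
T(P, X) = 0
T(-539, 207)/(1/(G + h(-132, -443))) - 179955/m = 0/(1/(-423752 - 443)) - 179955/219563 = 0/(1/(-424195)) - 179955*1/219563 = 0/(-1/424195) - 179955/219563 = 0*(-424195) - 179955/219563 = 0 - 179955/219563 = -179955/219563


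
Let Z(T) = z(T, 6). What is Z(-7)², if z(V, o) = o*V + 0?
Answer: 1764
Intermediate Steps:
z(V, o) = V*o (z(V, o) = V*o + 0 = V*o)
Z(T) = 6*T (Z(T) = T*6 = 6*T)
Z(-7)² = (6*(-7))² = (-42)² = 1764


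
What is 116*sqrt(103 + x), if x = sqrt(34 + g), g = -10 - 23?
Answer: 232*sqrt(26) ≈ 1183.0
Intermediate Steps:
g = -33
x = 1 (x = sqrt(34 - 33) = sqrt(1) = 1)
116*sqrt(103 + x) = 116*sqrt(103 + 1) = 116*sqrt(104) = 116*(2*sqrt(26)) = 232*sqrt(26)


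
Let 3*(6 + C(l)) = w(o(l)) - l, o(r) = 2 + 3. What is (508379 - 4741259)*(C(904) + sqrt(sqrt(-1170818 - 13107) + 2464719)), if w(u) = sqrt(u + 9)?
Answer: 1300905120 - 4232880*sqrt(2464719 + 5*I*sqrt(47357)) - 1410960*sqrt(14) ≈ -5.3498e+9 - 1.4668e+6*I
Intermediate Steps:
o(r) = 5
w(u) = sqrt(9 + u)
C(l) = -6 - l/3 + sqrt(14)/3 (C(l) = -6 + (sqrt(9 + 5) - l)/3 = -6 + (sqrt(14) - l)/3 = -6 + (-l/3 + sqrt(14)/3) = -6 - l/3 + sqrt(14)/3)
(508379 - 4741259)*(C(904) + sqrt(sqrt(-1170818 - 13107) + 2464719)) = (508379 - 4741259)*((-6 - 1/3*904 + sqrt(14)/3) + sqrt(sqrt(-1170818 - 13107) + 2464719)) = -4232880*((-6 - 904/3 + sqrt(14)/3) + sqrt(sqrt(-1183925) + 2464719)) = -4232880*((-922/3 + sqrt(14)/3) + sqrt(5*I*sqrt(47357) + 2464719)) = -4232880*((-922/3 + sqrt(14)/3) + sqrt(2464719 + 5*I*sqrt(47357))) = -4232880*(-922/3 + sqrt(2464719 + 5*I*sqrt(47357)) + sqrt(14)/3) = 1300905120 - 4232880*sqrt(2464719 + 5*I*sqrt(47357)) - 1410960*sqrt(14)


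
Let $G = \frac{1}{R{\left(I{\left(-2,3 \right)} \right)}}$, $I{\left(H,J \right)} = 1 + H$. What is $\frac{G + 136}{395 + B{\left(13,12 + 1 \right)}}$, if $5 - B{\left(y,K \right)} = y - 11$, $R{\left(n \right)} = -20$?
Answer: $\frac{2719}{7960} \approx 0.34158$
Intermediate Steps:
$G = - \frac{1}{20}$ ($G = \frac{1}{-20} = - \frac{1}{20} \approx -0.05$)
$B{\left(y,K \right)} = 16 - y$ ($B{\left(y,K \right)} = 5 - \left(y - 11\right) = 5 - \left(-11 + y\right) = 16 - y$)
$\frac{G + 136}{395 + B{\left(13,12 + 1 \right)}} = \frac{- \frac{1}{20} + 136}{395 + \left(16 - 13\right)} = \frac{2719}{20 \left(395 + \left(16 - 13\right)\right)} = \frac{2719}{20 \left(395 + 3\right)} = \frac{2719}{20 \cdot 398} = \frac{2719}{20} \cdot \frac{1}{398} = \frac{2719}{7960}$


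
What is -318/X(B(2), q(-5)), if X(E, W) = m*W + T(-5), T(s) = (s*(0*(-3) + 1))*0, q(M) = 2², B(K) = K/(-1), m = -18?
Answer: 53/12 ≈ 4.4167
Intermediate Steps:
B(K) = -K (B(K) = K*(-1) = -K)
q(M) = 4
T(s) = 0 (T(s) = (s*(0 + 1))*0 = (s*1)*0 = s*0 = 0)
X(E, W) = -18*W (X(E, W) = -18*W + 0 = -18*W)
-318/X(B(2), q(-5)) = -318/((-18*4)) = -318/(-72) = -318*(-1/72) = 53/12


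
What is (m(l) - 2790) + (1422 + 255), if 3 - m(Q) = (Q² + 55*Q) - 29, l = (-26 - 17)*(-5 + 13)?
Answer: -100497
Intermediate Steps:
l = -344 (l = -43*8 = -344)
m(Q) = 32 - Q² - 55*Q (m(Q) = 3 - ((Q² + 55*Q) - 29) = 3 - (-29 + Q² + 55*Q) = 3 + (29 - Q² - 55*Q) = 32 - Q² - 55*Q)
(m(l) - 2790) + (1422 + 255) = ((32 - 1*(-344)² - 55*(-344)) - 2790) + (1422 + 255) = ((32 - 1*118336 + 18920) - 2790) + 1677 = ((32 - 118336 + 18920) - 2790) + 1677 = (-99384 - 2790) + 1677 = -102174 + 1677 = -100497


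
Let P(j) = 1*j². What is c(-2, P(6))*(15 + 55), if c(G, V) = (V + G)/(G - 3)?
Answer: -476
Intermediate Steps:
P(j) = j²
c(G, V) = (G + V)/(-3 + G)
c(-2, P(6))*(15 + 55) = ((-2 + 6²)/(-3 - 2))*(15 + 55) = ((-2 + 36)/(-5))*70 = -⅕*34*70 = -34/5*70 = -476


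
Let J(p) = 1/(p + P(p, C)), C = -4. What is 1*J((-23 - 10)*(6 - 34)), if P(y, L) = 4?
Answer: 1/928 ≈ 0.0010776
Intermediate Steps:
J(p) = 1/(4 + p) (J(p) = 1/(p + 4) = 1/(4 + p))
1*J((-23 - 10)*(6 - 34)) = 1/(4 + (-23 - 10)*(6 - 34)) = 1/(4 - 33*(-28)) = 1/(4 + 924) = 1/928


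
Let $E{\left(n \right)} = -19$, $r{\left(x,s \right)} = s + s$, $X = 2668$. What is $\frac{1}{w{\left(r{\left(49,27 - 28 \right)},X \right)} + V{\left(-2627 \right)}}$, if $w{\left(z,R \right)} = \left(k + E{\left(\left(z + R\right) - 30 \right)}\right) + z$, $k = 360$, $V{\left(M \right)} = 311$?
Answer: $\frac{1}{650} \approx 0.0015385$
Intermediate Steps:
$r{\left(x,s \right)} = 2 s$
$w{\left(z,R \right)} = 341 + z$ ($w{\left(z,R \right)} = \left(360 - 19\right) + z = 341 + z$)
$\frac{1}{w{\left(r{\left(49,27 - 28 \right)},X \right)} + V{\left(-2627 \right)}} = \frac{1}{\left(341 + 2 \left(27 - 28\right)\right) + 311} = \frac{1}{\left(341 + 2 \left(-1\right)\right) + 311} = \frac{1}{\left(341 - 2\right) + 311} = \frac{1}{339 + 311} = \frac{1}{650}$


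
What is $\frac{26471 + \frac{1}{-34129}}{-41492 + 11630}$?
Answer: $- \frac{451714379}{509580099} \approx -0.88644$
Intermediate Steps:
$\frac{26471 + \frac{1}{-34129}}{-41492 + 11630} = \frac{26471 - \frac{1}{34129}}{-29862} = \frac{903428758}{34129} \left(- \frac{1}{29862}\right) = - \frac{451714379}{509580099}$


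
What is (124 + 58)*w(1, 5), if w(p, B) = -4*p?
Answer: -728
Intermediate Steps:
(124 + 58)*w(1, 5) = (124 + 58)*(-4*1) = 182*(-4) = -728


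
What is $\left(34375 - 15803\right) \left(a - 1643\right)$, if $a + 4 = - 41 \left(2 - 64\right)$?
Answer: $16621940$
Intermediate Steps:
$a = 2538$ ($a = -4 - 41 \left(2 - 64\right) = -4 - -2542 = -4 + 2542 = 2538$)
$\left(34375 - 15803\right) \left(a - 1643\right) = \left(34375 - 15803\right) \left(2538 - 1643\right) = 18572 \cdot 895 = 16621940$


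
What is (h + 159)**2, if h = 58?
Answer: 47089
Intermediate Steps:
(h + 159)**2 = (58 + 159)**2 = 217**2 = 47089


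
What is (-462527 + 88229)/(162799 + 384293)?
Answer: -62383/91182 ≈ -0.68416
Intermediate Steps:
(-462527 + 88229)/(162799 + 384293) = -374298/547092 = -374298*1/547092 = -62383/91182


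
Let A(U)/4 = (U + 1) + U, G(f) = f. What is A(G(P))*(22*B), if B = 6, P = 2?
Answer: 2640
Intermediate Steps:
A(U) = 4 + 8*U (A(U) = 4*((U + 1) + U) = 4*((1 + U) + U) = 4*(1 + 2*U) = 4 + 8*U)
A(G(P))*(22*B) = (4 + 8*2)*(22*6) = (4 + 16)*132 = 20*132 = 2640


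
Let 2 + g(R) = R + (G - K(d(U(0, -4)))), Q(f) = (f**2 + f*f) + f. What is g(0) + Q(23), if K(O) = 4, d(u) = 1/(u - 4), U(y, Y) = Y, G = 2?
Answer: 1077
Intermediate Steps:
d(u) = 1/(-4 + u)
Q(f) = f + 2*f**2 (Q(f) = (f**2 + f**2) + f = 2*f**2 + f = f + 2*f**2)
g(R) = -4 + R (g(R) = -2 + (R + (2 - 1*4)) = -2 + (R + (2 - 4)) = -2 + (R - 2) = -2 + (-2 + R) = -4 + R)
g(0) + Q(23) = (-4 + 0) + 23*(1 + 2*23) = -4 + 23*(1 + 46) = -4 + 23*47 = -4 + 1081 = 1077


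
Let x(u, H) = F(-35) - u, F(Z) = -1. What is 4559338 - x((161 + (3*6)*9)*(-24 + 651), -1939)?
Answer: 4761860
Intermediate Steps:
x(u, H) = -1 - u
4559338 - x((161 + (3*6)*9)*(-24 + 651), -1939) = 4559338 - (-1 - (161 + (3*6)*9)*(-24 + 651)) = 4559338 - (-1 - (161 + 18*9)*627) = 4559338 - (-1 - (161 + 162)*627) = 4559338 - (-1 - 323*627) = 4559338 - (-1 - 1*202521) = 4559338 - (-1 - 202521) = 4559338 - 1*(-202522) = 4559338 + 202522 = 4761860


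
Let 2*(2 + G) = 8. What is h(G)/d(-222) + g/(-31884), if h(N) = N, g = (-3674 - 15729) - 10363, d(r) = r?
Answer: 545357/589854 ≈ 0.92456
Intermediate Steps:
G = 2 (G = -2 + (1/2)*8 = -2 + 4 = 2)
g = -29766 (g = -19403 - 10363 = -29766)
h(G)/d(-222) + g/(-31884) = 2/(-222) - 29766/(-31884) = 2*(-1/222) - 29766*(-1/31884) = -1/111 + 4961/5314 = 545357/589854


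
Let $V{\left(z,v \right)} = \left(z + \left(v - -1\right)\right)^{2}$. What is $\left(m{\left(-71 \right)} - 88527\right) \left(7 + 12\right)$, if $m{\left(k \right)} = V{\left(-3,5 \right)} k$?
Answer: $-1694154$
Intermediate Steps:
$V{\left(z,v \right)} = \left(1 + v + z\right)^{2}$ ($V{\left(z,v \right)} = \left(z + \left(v + 1\right)\right)^{2} = \left(z + \left(1 + v\right)\right)^{2} = \left(1 + v + z\right)^{2}$)
$m{\left(k \right)} = 9 k$ ($m{\left(k \right)} = \left(1 + 5 - 3\right)^{2} k = 3^{2} k = 9 k$)
$\left(m{\left(-71 \right)} - 88527\right) \left(7 + 12\right) = \left(9 \left(-71\right) - 88527\right) \left(7 + 12\right) = \left(-639 - 88527\right) 19 = \left(-89166\right) 19 = -1694154$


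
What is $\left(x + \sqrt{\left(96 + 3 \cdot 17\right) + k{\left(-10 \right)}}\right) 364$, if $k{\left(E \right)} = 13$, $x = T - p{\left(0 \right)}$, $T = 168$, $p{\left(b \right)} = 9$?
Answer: $57876 + 1456 \sqrt{10} \approx 62480.0$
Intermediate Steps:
$x = 159$ ($x = 168 - 9 = 159$)
$\left(x + \sqrt{\left(96 + 3 \cdot 17\right) + k{\left(-10 \right)}}\right) 364 = \left(159 + \sqrt{\left(96 + 3 \cdot 17\right) + 13}\right) 364 = \left(159 + \sqrt{\left(96 + 51\right) + 13}\right) 364 = \left(159 + \sqrt{147 + 13}\right) 364 = \left(159 + \sqrt{160}\right) 364 = \left(159 + 4 \sqrt{10}\right) 364 = 57876 + 1456 \sqrt{10}$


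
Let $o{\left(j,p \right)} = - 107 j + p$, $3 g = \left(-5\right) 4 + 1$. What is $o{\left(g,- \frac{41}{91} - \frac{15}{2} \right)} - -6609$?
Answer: $\frac{3974179}{546} \approx 7278.7$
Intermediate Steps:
$g = - \frac{19}{3}$ ($g = \frac{\left(-5\right) 4 + 1}{3} = \frac{-20 + 1}{3} = \frac{1}{3} \left(-19\right) = - \frac{19}{3} \approx -6.3333$)
$o{\left(j,p \right)} = p - 107 j$
$o{\left(g,- \frac{41}{91} - \frac{15}{2} \right)} - -6609 = \left(\left(- \frac{41}{91} - \frac{15}{2}\right) - - \frac{2033}{3}\right) - -6609 = \left(\left(\left(-41\right) \frac{1}{91} - \frac{15}{2}\right) + \frac{2033}{3}\right) + 6609 = \left(\left(- \frac{41}{91} - \frac{15}{2}\right) + \frac{2033}{3}\right) + 6609 = \left(- \frac{1447}{182} + \frac{2033}{3}\right) + 6609 = \frac{365665}{546} + 6609 = \frac{3974179}{546}$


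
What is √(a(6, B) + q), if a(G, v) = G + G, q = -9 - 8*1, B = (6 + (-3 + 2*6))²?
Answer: I*√5 ≈ 2.2361*I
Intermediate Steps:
B = 225 (B = (6 + (-3 + 12))² = (6 + 9)² = 15² = 225)
q = -17 (q = -9 - 8 = -17)
a(G, v) = 2*G
√(a(6, B) + q) = √(2*6 - 17) = √(12 - 17) = √(-5) = I*√5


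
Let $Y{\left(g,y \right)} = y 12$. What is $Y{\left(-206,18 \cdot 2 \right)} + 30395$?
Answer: $30827$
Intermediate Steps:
$Y{\left(g,y \right)} = 12 y$
$Y{\left(-206,18 \cdot 2 \right)} + 30395 = 12 \cdot 18 \cdot 2 + 30395 = 12 \cdot 36 + 30395 = 432 + 30395 = 30827$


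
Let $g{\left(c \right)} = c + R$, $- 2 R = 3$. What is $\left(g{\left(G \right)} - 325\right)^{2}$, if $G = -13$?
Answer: $\frac{461041}{4} \approx 1.1526 \cdot 10^{5}$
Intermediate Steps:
$R = - \frac{3}{2}$ ($R = \left(- \frac{1}{2}\right) 3 = - \frac{3}{2} \approx -1.5$)
$g{\left(c \right)} = - \frac{3}{2} + c$ ($g{\left(c \right)} = c - \frac{3}{2} = - \frac{3}{2} + c$)
$\left(g{\left(G \right)} - 325\right)^{2} = \left(\left(- \frac{3}{2} - 13\right) - 325\right)^{2} = \left(- \frac{29}{2} - 325\right)^{2} = \left(- \frac{679}{2}\right)^{2} = \frac{461041}{4}$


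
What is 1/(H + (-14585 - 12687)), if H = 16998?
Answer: -1/10274 ≈ -9.7333e-5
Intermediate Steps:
1/(H + (-14585 - 12687)) = 1/(16998 + (-14585 - 12687)) = 1/(16998 - 27272) = 1/(-10274) = -1/10274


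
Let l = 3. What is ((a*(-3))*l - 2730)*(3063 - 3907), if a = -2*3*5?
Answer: 2076240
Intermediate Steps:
a = -30 (a = -6*5 = -30)
((a*(-3))*l - 2730)*(3063 - 3907) = (-30*(-3)*3 - 2730)*(3063 - 3907) = (90*3 - 2730)*(-844) = (270 - 2730)*(-844) = -2460*(-844) = 2076240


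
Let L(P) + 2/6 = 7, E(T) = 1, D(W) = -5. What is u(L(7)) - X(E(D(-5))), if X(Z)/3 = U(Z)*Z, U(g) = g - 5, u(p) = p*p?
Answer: 508/9 ≈ 56.444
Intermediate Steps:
L(P) = 20/3 (L(P) = -1/3 + 7 = 20/3)
u(p) = p**2
U(g) = -5 + g
X(Z) = 3*Z*(-5 + Z) (X(Z) = 3*((-5 + Z)*Z) = 3*(Z*(-5 + Z)) = 3*Z*(-5 + Z))
u(L(7)) - X(E(D(-5))) = (20/3)**2 - 3*(-5 + 1) = 400/9 - 3*(-4) = 400/9 - 1*(-12) = 400/9 + 12 = 508/9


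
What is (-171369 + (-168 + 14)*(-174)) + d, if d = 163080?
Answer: 18507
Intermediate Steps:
(-171369 + (-168 + 14)*(-174)) + d = (-171369 + (-168 + 14)*(-174)) + 163080 = (-171369 - 154*(-174)) + 163080 = (-171369 + 26796) + 163080 = -144573 + 163080 = 18507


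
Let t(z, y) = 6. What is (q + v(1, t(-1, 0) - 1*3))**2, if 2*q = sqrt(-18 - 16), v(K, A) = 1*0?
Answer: -17/2 ≈ -8.5000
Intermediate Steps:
v(K, A) = 0
q = I*sqrt(34)/2 (q = sqrt(-18 - 16)/2 = sqrt(-34)/2 = (I*sqrt(34))/2 = I*sqrt(34)/2 ≈ 2.9155*I)
(q + v(1, t(-1, 0) - 1*3))**2 = (I*sqrt(34)/2 + 0)**2 = (I*sqrt(34)/2)**2 = -17/2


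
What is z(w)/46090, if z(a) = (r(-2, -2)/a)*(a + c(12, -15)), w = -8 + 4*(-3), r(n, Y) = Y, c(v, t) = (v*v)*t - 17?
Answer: -2197/460900 ≈ -0.0047668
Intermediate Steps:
c(v, t) = -17 + t*v² (c(v, t) = v²*t - 17 = t*v² - 17 = -17 + t*v²)
w = -20 (w = -8 - 12 = -20)
z(a) = -2*(-2177 + a)/a (z(a) = (-2/a)*(a + (-17 - 15*12²)) = (-2/a)*(a + (-17 - 15*144)) = (-2/a)*(a + (-17 - 2160)) = (-2/a)*(a - 2177) = (-2/a)*(-2177 + a) = -2*(-2177 + a)/a)
z(w)/46090 = (-2 + 4354/(-20))/46090 = (-2 + 4354*(-1/20))*(1/46090) = (-2 - 2177/10)*(1/46090) = -2197/10*1/46090 = -2197/460900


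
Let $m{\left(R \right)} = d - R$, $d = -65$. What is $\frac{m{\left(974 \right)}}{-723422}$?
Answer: $\frac{1039}{723422} \approx 0.0014362$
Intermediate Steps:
$m{\left(R \right)} = -65 - R$
$\frac{m{\left(974 \right)}}{-723422} = \frac{-65 - 974}{-723422} = \left(-65 - 974\right) \left(- \frac{1}{723422}\right) = \left(-1039\right) \left(- \frac{1}{723422}\right) = \frac{1039}{723422}$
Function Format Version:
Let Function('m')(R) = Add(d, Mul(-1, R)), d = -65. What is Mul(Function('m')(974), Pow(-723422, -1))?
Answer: Rational(1039, 723422) ≈ 0.0014362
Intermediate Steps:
Function('m')(R) = Add(-65, Mul(-1, R))
Mul(Function('m')(974), Pow(-723422, -1)) = Mul(Add(-65, Mul(-1, 974)), Pow(-723422, -1)) = Mul(Add(-65, -974), Rational(-1, 723422)) = Mul(-1039, Rational(-1, 723422)) = Rational(1039, 723422)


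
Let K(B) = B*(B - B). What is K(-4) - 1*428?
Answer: -428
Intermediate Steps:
K(B) = 0 (K(B) = B*0 = 0)
K(-4) - 1*428 = 0 - 1*428 = 0 - 428 = -428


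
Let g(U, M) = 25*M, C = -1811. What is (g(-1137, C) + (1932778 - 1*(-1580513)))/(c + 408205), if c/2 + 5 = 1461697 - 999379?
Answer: 3468016/1332831 ≈ 2.6020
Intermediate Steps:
c = 924626 (c = -10 + 2*(1461697 - 999379) = -10 + 2*462318 = -10 + 924636 = 924626)
(g(-1137, C) + (1932778 - 1*(-1580513)))/(c + 408205) = (25*(-1811) + (1932778 - 1*(-1580513)))/(924626 + 408205) = (-45275 + (1932778 + 1580513))/1332831 = (-45275 + 3513291)*(1/1332831) = 3468016*(1/1332831) = 3468016/1332831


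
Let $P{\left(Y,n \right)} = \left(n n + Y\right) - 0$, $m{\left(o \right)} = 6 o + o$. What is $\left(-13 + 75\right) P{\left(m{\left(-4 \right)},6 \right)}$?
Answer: $496$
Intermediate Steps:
$m{\left(o \right)} = 7 o$
$P{\left(Y,n \right)} = Y + n^{2}$ ($P{\left(Y,n \right)} = \left(n^{2} + Y\right) + 0 = \left(Y + n^{2}\right) + 0 = Y + n^{2}$)
$\left(-13 + 75\right) P{\left(m{\left(-4 \right)},6 \right)} = \left(-13 + 75\right) \left(7 \left(-4\right) + 6^{2}\right) = 62 \left(-28 + 36\right) = 62 \cdot 8 = 496$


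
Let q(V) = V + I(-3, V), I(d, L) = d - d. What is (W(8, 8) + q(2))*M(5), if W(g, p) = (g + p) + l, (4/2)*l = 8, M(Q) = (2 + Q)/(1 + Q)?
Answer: 77/3 ≈ 25.667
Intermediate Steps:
I(d, L) = 0
q(V) = V (q(V) = V + 0 = V)
M(Q) = (2 + Q)/(1 + Q)
l = 4 (l = (1/2)*8 = 4)
W(g, p) = 4 + g + p (W(g, p) = (g + p) + 4 = 4 + g + p)
(W(8, 8) + q(2))*M(5) = ((4 + 8 + 8) + 2)*((2 + 5)/(1 + 5)) = (20 + 2)*(7/6) = 22*((1/6)*7) = 22*(7/6) = 77/3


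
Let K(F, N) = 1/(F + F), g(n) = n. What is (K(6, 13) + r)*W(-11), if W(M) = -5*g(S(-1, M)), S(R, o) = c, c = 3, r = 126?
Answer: -7565/4 ≈ -1891.3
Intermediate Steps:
S(R, o) = 3
W(M) = -15 (W(M) = -5*3 = -15)
K(F, N) = 1/(2*F)
(K(6, 13) + r)*W(-11) = ((½)/6 + 126)*(-15) = ((½)*(⅙) + 126)*(-15) = (1/12 + 126)*(-15) = (1513/12)*(-15) = -7565/4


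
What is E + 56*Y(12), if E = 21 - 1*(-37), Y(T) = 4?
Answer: 282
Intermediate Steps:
E = 58 (E = 21 + 37 = 58)
E + 56*Y(12) = 58 + 56*4 = 58 + 224 = 282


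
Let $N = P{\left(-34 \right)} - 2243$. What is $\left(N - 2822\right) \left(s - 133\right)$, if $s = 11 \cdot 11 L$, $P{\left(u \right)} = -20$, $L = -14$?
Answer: $9290295$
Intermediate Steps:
$N = -2263$ ($N = -20 - 2243 = -2263$)
$s = -1694$ ($s = 11 \cdot 11 \left(-14\right) = 121 \left(-14\right) = -1694$)
$\left(N - 2822\right) \left(s - 133\right) = \left(-2263 - 2822\right) \left(-1694 - 133\right) = \left(-5085\right) \left(-1827\right) = 9290295$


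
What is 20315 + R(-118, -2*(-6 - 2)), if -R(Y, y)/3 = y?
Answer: 20267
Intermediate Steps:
R(Y, y) = -3*y
20315 + R(-118, -2*(-6 - 2)) = 20315 - (-6)*(-6 - 2) = 20315 - (-6)*(-8) = 20315 - 3*16 = 20315 - 48 = 20267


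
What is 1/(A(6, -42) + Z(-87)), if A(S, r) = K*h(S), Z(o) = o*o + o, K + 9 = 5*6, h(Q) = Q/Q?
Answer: 1/7503 ≈ 0.00013328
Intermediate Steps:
h(Q) = 1
K = 21 (K = -9 + 5*6 = -9 + 30 = 21)
Z(o) = o + o² (Z(o) = o² + o = o + o²)
A(S, r) = 21 (A(S, r) = 21*1 = 21)
1/(A(6, -42) + Z(-87)) = 1/(21 - 87*(1 - 87)) = 1/(21 - 87*(-86)) = 1/(21 + 7482) = 1/7503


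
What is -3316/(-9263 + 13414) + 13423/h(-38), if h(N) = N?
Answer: -55844881/157738 ≈ -354.04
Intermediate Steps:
-3316/(-9263 + 13414) + 13423/h(-38) = -3316/(-9263 + 13414) + 13423/(-38) = -3316/4151 + 13423*(-1/38) = -3316*1/4151 - 13423/38 = -3316/4151 - 13423/38 = -55844881/157738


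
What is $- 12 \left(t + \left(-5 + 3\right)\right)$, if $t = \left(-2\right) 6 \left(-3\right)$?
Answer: $-408$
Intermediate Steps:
$t = 36$ ($t = \left(-12\right) \left(-3\right) = 36$)
$- 12 \left(t + \left(-5 + 3\right)\right) = - 12 \left(36 + \left(-5 + 3\right)\right) = - 12 \left(36 - 2\right) = \left(-12\right) 34 = -408$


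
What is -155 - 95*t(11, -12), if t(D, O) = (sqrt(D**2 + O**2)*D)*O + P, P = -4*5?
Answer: 1745 + 12540*sqrt(265) ≈ 2.0588e+5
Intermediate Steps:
P = -20
t(D, O) = -20 + D*O*sqrt(D**2 + O**2) (t(D, O) = (sqrt(D**2 + O**2)*D)*O - 20 = (D*sqrt(D**2 + O**2))*O - 20 = D*O*sqrt(D**2 + O**2) - 20 = -20 + D*O*sqrt(D**2 + O**2))
-155 - 95*t(11, -12) = -155 - 95*(-20 + 11*(-12)*sqrt(11**2 + (-12)**2)) = -155 - 95*(-20 + 11*(-12)*sqrt(121 + 144)) = -155 - 95*(-20 + 11*(-12)*sqrt(265)) = -155 - 95*(-20 - 132*sqrt(265)) = -155 + (1900 + 12540*sqrt(265)) = 1745 + 12540*sqrt(265)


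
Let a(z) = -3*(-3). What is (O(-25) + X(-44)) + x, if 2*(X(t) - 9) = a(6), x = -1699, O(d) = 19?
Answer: -3333/2 ≈ -1666.5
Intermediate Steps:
a(z) = 9
X(t) = 27/2 (X(t) = 9 + (½)*9 = 9 + 9/2 = 27/2)
(O(-25) + X(-44)) + x = (19 + 27/2) - 1699 = 65/2 - 1699 = -3333/2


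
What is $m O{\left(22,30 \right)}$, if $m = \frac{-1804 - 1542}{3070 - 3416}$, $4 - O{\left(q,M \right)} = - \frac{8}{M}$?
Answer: $\frac{107072}{2595} \approx 41.261$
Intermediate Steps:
$O{\left(q,M \right)} = 4 + \frac{8}{M}$ ($O{\left(q,M \right)} = 4 - - \frac{8}{M} = 4 + \frac{8}{M}$)
$m = \frac{1673}{173}$ ($m = - \frac{3346}{-346} = \left(-3346\right) \left(- \frac{1}{346}\right) = \frac{1673}{173} \approx 9.6705$)
$m O{\left(22,30 \right)} = \frac{1673 \left(4 + \frac{8}{30}\right)}{173} = \frac{1673 \left(4 + 8 \cdot \frac{1}{30}\right)}{173} = \frac{1673 \left(4 + \frac{4}{15}\right)}{173} = \frac{1673}{173} \cdot \frac{64}{15} = \frac{107072}{2595}$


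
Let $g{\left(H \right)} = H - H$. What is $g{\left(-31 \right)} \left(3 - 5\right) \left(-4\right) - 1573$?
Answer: $-1573$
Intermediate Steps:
$g{\left(H \right)} = 0$
$g{\left(-31 \right)} \left(3 - 5\right) \left(-4\right) - 1573 = 0 \left(3 - 5\right) \left(-4\right) - 1573 = 0 \left(\left(-2\right) \left(-4\right)\right) - 1573 = 0 \cdot 8 - 1573 = 0 - 1573 = -1573$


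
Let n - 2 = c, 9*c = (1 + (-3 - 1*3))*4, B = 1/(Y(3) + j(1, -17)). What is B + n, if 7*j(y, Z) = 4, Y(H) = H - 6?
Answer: -97/153 ≈ -0.63399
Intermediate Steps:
Y(H) = -6 + H
j(y, Z) = 4/7 (j(y, Z) = (1/7)*4 = 4/7)
B = -7/17 (B = 1/((-6 + 3) + 4/7) = 1/(-3 + 4/7) = 1/(-17/7) = -7/17 ≈ -0.41176)
c = -20/9 (c = ((1 + (-3 - 1*3))*4)/9 = ((1 + (-3 - 3))*4)/9 = ((1 - 6)*4)/9 = (-5*4)/9 = (1/9)*(-20) = -20/9 ≈ -2.2222)
n = -2/9 (n = 2 - 20/9 = -2/9 ≈ -0.22222)
B + n = -7/17 - 2/9 = -97/153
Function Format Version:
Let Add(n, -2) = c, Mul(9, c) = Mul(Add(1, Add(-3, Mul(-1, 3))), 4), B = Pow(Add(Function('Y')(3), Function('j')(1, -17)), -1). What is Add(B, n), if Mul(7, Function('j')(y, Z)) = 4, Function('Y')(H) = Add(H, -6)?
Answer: Rational(-97, 153) ≈ -0.63399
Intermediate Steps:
Function('Y')(H) = Add(-6, H)
Function('j')(y, Z) = Rational(4, 7) (Function('j')(y, Z) = Mul(Rational(1, 7), 4) = Rational(4, 7))
B = Rational(-7, 17) (B = Pow(Add(Add(-6, 3), Rational(4, 7)), -1) = Pow(Add(-3, Rational(4, 7)), -1) = Pow(Rational(-17, 7), -1) = Rational(-7, 17) ≈ -0.41176)
c = Rational(-20, 9) (c = Mul(Rational(1, 9), Mul(Add(1, Add(-3, Mul(-1, 3))), 4)) = Mul(Rational(1, 9), Mul(Add(1, Add(-3, -3)), 4)) = Mul(Rational(1, 9), Mul(Add(1, -6), 4)) = Mul(Rational(1, 9), Mul(-5, 4)) = Mul(Rational(1, 9), -20) = Rational(-20, 9) ≈ -2.2222)
n = Rational(-2, 9) (n = Add(2, Rational(-20, 9)) = Rational(-2, 9) ≈ -0.22222)
Add(B, n) = Add(Rational(-7, 17), Rational(-2, 9)) = Rational(-97, 153)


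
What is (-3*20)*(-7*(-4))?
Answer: -1680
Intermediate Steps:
(-3*20)*(-7*(-4)) = -60*28 = -1680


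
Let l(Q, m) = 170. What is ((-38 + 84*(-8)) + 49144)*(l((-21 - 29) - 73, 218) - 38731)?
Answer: -1867663474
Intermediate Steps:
((-38 + 84*(-8)) + 49144)*(l((-21 - 29) - 73, 218) - 38731) = ((-38 + 84*(-8)) + 49144)*(170 - 38731) = ((-38 - 672) + 49144)*(-38561) = (-710 + 49144)*(-38561) = 48434*(-38561) = -1867663474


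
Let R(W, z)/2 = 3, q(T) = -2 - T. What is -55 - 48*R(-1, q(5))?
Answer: -343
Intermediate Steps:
R(W, z) = 6 (R(W, z) = 2*3 = 6)
-55 - 48*R(-1, q(5)) = -55 - 48*6 = -55 - 288 = -343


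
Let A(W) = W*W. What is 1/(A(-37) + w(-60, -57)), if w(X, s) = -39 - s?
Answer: 1/1387 ≈ 0.00072098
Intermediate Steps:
A(W) = W**2
1/(A(-37) + w(-60, -57)) = 1/((-37)**2 + (-39 - 1*(-57))) = 1/(1369 + (-39 + 57)) = 1/(1369 + 18) = 1/1387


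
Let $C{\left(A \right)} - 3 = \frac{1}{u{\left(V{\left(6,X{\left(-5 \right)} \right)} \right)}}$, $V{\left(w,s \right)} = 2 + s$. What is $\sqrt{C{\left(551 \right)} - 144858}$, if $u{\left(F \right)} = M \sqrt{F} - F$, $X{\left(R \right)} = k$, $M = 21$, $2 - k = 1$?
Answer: $\frac{\sqrt{1303698 - 9125865 \sqrt{3}}}{3 \sqrt{-1 + 7 \sqrt{3}}} \approx 380.6 i$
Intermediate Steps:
$k = 1$ ($k = 2 - 1 = 1$)
$X{\left(R \right)} = 1$
$u{\left(F \right)} = - F + 21 \sqrt{F}$ ($u{\left(F \right)} = 21 \sqrt{F} - F = - F + 21 \sqrt{F}$)
$C{\left(A \right)} = 3 + \frac{1}{-3 + 21 \sqrt{3}}$ ($C{\left(A \right)} = 3 + \frac{1}{- (2 + 1) + 21 \sqrt{2 + 1}} = 3 + \frac{1}{\left(-1\right) 3 + 21 \sqrt{3}} = 3 + \frac{1}{-3 + 21 \sqrt{3}}$)
$\sqrt{C{\left(551 \right)} - 144858} = \sqrt{\left(\frac{1315}{438} + \frac{7 \sqrt{3}}{438}\right) - 144858} = \sqrt{- \frac{63446489}{438} + \frac{7 \sqrt{3}}{438}}$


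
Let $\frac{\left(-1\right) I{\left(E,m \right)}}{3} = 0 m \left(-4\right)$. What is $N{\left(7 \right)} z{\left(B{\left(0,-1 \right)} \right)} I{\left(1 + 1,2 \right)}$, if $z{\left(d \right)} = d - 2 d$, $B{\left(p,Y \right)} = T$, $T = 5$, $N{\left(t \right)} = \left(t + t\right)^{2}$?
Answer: $0$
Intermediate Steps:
$N{\left(t \right)} = 4 t^{2}$ ($N{\left(t \right)} = \left(2 t\right)^{2} = 4 t^{2}$)
$B{\left(p,Y \right)} = 5$
$I{\left(E,m \right)} = 0$ ($I{\left(E,m \right)} = - 3 \cdot 0 m \left(-4\right) = - 3 \cdot 0 \left(-4\right) = \left(-3\right) 0 = 0$)
$z{\left(d \right)} = - d$
$N{\left(7 \right)} z{\left(B{\left(0,-1 \right)} \right)} I{\left(1 + 1,2 \right)} = 4 \cdot 7^{2} \left(\left(-1\right) 5\right) 0 = 4 \cdot 49 \left(-5\right) 0 = 196 \left(-5\right) 0 = \left(-980\right) 0 = 0$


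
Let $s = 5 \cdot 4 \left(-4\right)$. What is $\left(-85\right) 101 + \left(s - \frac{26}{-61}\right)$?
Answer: $- \frac{528539}{61} \approx -8664.6$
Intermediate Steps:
$s = -80$ ($s = 20 \left(-4\right) = -80$)
$\left(-85\right) 101 + \left(s - \frac{26}{-61}\right) = \left(-85\right) 101 - \left(80 + \frac{26}{-61}\right) = -8585 - \frac{4854}{61} = - \frac{528539}{61}$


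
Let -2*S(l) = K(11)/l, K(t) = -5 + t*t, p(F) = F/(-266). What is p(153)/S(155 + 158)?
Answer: 47889/15428 ≈ 3.1040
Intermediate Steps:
p(F) = -F/266 (p(F) = F*(-1/266) = -F/266)
K(t) = -5 + t²
S(l) = -58/l (S(l) = -(-5 + 11²)/(2*l) = -(-5 + 121)/(2*l) = -58/l)
p(153)/S(155 + 158) = (-1/266*153)/((-58/(155 + 158))) = -153/(266*((-58/313))) = -153/(266*((-58*1/313))) = -153/(266*(-58/313)) = -153/266*(-313/58) = 47889/15428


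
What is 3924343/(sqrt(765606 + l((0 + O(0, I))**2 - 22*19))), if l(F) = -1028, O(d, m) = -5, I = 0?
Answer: 3924343*sqrt(764578)/764578 ≈ 4488.0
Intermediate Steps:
3924343/(sqrt(765606 + l((0 + O(0, I))**2 - 22*19))) = 3924343/(sqrt(765606 - 1028)) = 3924343/(sqrt(764578)) = 3924343*(sqrt(764578)/764578) = 3924343*sqrt(764578)/764578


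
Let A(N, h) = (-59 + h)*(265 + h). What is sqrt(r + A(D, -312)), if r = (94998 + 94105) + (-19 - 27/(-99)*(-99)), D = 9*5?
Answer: 67*sqrt(46) ≈ 454.42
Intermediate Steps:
D = 45
r = 189057 (r = 189103 + (-19 - 27*(-1/99)*(-99)) = 189103 + (-19 + (3/11)*(-99)) = 189103 + (-19 - 27) = 189103 - 46 = 189057)
sqrt(r + A(D, -312)) = sqrt(189057 + (-15635 + (-312)**2 + 206*(-312))) = sqrt(189057 + (-15635 + 97344 - 64272)) = sqrt(189057 + 17437) = sqrt(206494) = 67*sqrt(46)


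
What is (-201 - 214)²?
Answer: 172225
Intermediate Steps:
(-201 - 214)² = (-415)² = 172225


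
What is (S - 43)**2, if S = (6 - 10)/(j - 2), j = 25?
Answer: 986049/529 ≈ 1864.0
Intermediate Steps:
S = -4/23 (S = (6 - 10)/(25 - 2) = -4/23 ≈ -0.17391)
(S - 43)**2 = (-4/23 - 43)**2 = (-993/23)**2 = 986049/529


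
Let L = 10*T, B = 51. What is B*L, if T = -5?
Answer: -2550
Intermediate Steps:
L = -50 (L = 10*(-5) = -50)
B*L = 51*(-50) = -2550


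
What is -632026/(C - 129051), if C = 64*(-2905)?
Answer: 632026/314971 ≈ 2.0066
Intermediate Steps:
C = -185920
-632026/(C - 129051) = -632026/(-185920 - 129051) = -632026/(-314971) = -632026*(-1/314971) = 632026/314971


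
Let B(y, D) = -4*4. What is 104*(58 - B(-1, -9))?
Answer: 7696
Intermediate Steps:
B(y, D) = -16
104*(58 - B(-1, -9)) = 104*(58 - 1*(-16)) = 104*(58 + 16) = 104*74 = 7696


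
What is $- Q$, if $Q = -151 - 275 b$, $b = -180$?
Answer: $-49349$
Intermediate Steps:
$Q = 49349$ ($Q = -151 - -49500 = -151 + 49500 = 49349$)
$- Q = \left(-1\right) 49349 = -49349$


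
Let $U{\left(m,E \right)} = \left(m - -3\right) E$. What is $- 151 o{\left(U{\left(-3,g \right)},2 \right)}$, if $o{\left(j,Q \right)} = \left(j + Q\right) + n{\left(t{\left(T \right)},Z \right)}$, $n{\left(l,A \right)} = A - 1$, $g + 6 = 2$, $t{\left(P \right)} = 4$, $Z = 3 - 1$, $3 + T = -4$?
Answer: $-453$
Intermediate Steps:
$T = -7$ ($T = -3 - 4 = -7$)
$Z = 2$ ($Z = 3 - 1 = 2$)
$g = -4$ ($g = -6 + 2 = -4$)
$n{\left(l,A \right)} = -1 + A$
$U{\left(m,E \right)} = E \left(3 + m\right)$ ($U{\left(m,E \right)} = \left(m + 3\right) E = \left(3 + m\right) E = E \left(3 + m\right)$)
$o{\left(j,Q \right)} = 1 + Q + j$ ($o{\left(j,Q \right)} = \left(j + Q\right) + \left(-1 + 2\right) = \left(Q + j\right) + 1 = 1 + Q + j$)
$- 151 o{\left(U{\left(-3,g \right)},2 \right)} = - 151 \left(1 + 2 - 4 \left(3 - 3\right)\right) = - 151 \left(1 + 2 - 0\right) = - 151 \left(1 + 2 + 0\right) = \left(-151\right) 3 = -453$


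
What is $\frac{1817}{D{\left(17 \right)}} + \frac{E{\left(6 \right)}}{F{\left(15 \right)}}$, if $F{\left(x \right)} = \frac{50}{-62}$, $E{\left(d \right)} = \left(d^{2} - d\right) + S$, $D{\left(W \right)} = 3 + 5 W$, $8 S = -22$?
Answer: $- \frac{28913}{2200} \approx -13.142$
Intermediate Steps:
$S = - \frac{11}{4}$ ($S = \frac{1}{8} \left(-22\right) = - \frac{11}{4} \approx -2.75$)
$E{\left(d \right)} = - \frac{11}{4} + d^{2} - d$ ($E{\left(d \right)} = \left(d^{2} - d\right) - \frac{11}{4} = - \frac{11}{4} + d^{2} - d$)
$F{\left(x \right)} = - \frac{25}{31}$ ($F{\left(x \right)} = 50 \left(- \frac{1}{62}\right) = - \frac{25}{31}$)
$\frac{1817}{D{\left(17 \right)}} + \frac{E{\left(6 \right)}}{F{\left(15 \right)}} = \frac{1817}{3 + 5 \cdot 17} + \frac{- \frac{11}{4} + 6^{2} - 6}{- \frac{25}{31}} = \frac{1817}{3 + 85} + \left(- \frac{11}{4} + 36 - 6\right) \left(- \frac{31}{25}\right) = \frac{1817}{88} + \frac{109}{4} \left(- \frac{31}{25}\right) = 1817 \cdot \frac{1}{88} - \frac{3379}{100} = \frac{1817}{88} - \frac{3379}{100} = - \frac{28913}{2200}$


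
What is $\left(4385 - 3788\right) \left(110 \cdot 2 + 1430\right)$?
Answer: $985050$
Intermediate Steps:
$\left(4385 - 3788\right) \left(110 \cdot 2 + 1430\right) = 597 \left(220 + 1430\right) = 597 \cdot 1650 = 985050$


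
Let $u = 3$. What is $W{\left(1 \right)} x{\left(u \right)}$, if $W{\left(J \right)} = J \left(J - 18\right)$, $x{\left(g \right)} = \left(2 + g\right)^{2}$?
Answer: $-425$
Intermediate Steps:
$W{\left(J \right)} = J \left(-18 + J\right)$
$W{\left(1 \right)} x{\left(u \right)} = 1 \left(-18 + 1\right) \left(2 + 3\right)^{2} = 1 \left(-17\right) 5^{2} = \left(-17\right) 25 = -425$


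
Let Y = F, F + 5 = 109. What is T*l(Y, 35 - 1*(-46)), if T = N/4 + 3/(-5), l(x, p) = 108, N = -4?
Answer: -864/5 ≈ -172.80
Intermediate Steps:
F = 104 (F = -5 + 109 = 104)
Y = 104
T = -8/5 (T = -4/4 + 3/(-5) = -4*1/4 + 3*(-1/5) = -1 - 3/5 = -8/5 ≈ -1.6000)
T*l(Y, 35 - 1*(-46)) = -8/5*108 = -864/5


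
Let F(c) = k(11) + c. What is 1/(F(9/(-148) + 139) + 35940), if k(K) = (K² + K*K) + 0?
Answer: 148/5375499 ≈ 2.7532e-5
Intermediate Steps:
k(K) = 2*K² (k(K) = (K² + K²) + 0 = 2*K² + 0 = 2*K²)
F(c) = 242 + c (F(c) = 2*11² + c = 2*121 + c = 242 + c)
1/(F(9/(-148) + 139) + 35940) = 1/((242 + (9/(-148) + 139)) + 35940) = 1/((242 + (9*(-1/148) + 139)) + 35940) = 1/((242 + (-9/148 + 139)) + 35940) = 1/((242 + 20563/148) + 35940) = 1/(56379/148 + 35940) = 1/(5375499/148) = 148/5375499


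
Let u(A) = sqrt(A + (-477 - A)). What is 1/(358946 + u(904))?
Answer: 358946/128842231393 - 3*I*sqrt(53)/128842231393 ≈ 2.7859e-6 - 1.6951e-10*I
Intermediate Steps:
u(A) = 3*I*sqrt(53) (u(A) = sqrt(-477) = 3*I*sqrt(53))
1/(358946 + u(904)) = 1/(358946 + 3*I*sqrt(53))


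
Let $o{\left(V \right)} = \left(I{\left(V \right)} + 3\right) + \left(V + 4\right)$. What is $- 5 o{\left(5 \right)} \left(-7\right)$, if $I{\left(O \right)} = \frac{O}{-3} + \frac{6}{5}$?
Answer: $\frac{1211}{3} \approx 403.67$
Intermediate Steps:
$I{\left(O \right)} = \frac{6}{5} - \frac{O}{3}$ ($I{\left(O \right)} = O \left(- \frac{1}{3}\right) + 6 \cdot \frac{1}{5} = - \frac{O}{3} + \frac{6}{5} = \frac{6}{5} - \frac{O}{3}$)
$o{\left(V \right)} = \frac{41}{5} + \frac{2 V}{3}$ ($o{\left(V \right)} = \left(\left(\frac{6}{5} - \frac{V}{3}\right) + 3\right) + \left(V + 4\right) = \left(\frac{21}{5} - \frac{V}{3}\right) + \left(4 + V\right) = \frac{41}{5} + \frac{2 V}{3}$)
$- 5 o{\left(5 \right)} \left(-7\right) = - 5 \left(\frac{41}{5} + \frac{2}{3} \cdot 5\right) \left(-7\right) = - 5 \left(\frac{41}{5} + \frac{10}{3}\right) \left(-7\right) = \left(-5\right) \frac{173}{15} \left(-7\right) = \left(- \frac{173}{3}\right) \left(-7\right) = \frac{1211}{3}$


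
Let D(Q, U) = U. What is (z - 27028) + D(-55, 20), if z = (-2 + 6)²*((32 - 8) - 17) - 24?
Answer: -26920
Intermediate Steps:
z = 88 (z = 4²*(24 - 17) - 24 = 16*7 - 24 = 112 - 24 = 88)
(z - 27028) + D(-55, 20) = (88 - 27028) + 20 = -26940 + 20 = -26920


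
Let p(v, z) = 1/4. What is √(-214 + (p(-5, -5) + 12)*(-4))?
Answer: I*√263 ≈ 16.217*I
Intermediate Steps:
p(v, z) = ¼
√(-214 + (p(-5, -5) + 12)*(-4)) = √(-214 + (¼ + 12)*(-4)) = √(-214 + (49/4)*(-4)) = √(-214 - 49) = √(-263) = I*√263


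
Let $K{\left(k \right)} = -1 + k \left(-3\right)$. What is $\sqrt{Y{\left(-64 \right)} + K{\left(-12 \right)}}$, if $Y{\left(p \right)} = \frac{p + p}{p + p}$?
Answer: $6$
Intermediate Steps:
$K{\left(k \right)} = -1 - 3 k$
$Y{\left(p \right)} = 1$ ($Y{\left(p \right)} = \frac{2 p}{2 p} = 2 p \frac{1}{2 p} = 1$)
$\sqrt{Y{\left(-64 \right)} + K{\left(-12 \right)}} = \sqrt{1 - -35} = \sqrt{1 + \left(-1 + 36\right)} = \sqrt{1 + 35} = \sqrt{36} = 6$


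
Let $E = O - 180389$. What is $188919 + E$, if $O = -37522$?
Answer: $-28992$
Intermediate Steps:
$E = -217911$ ($E = -37522 - 180389 = -217911$)
$188919 + E = 188919 - 217911 = -28992$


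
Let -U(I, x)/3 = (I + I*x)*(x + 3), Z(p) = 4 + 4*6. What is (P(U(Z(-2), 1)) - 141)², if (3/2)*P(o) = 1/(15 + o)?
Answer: 77235635569/3884841 ≈ 19881.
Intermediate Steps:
Z(p) = 28 (Z(p) = 4 + 24 = 28)
U(I, x) = -3*(3 + x)*(I + I*x) (U(I, x) = -3*(I + I*x)*(x + 3) = -3*(I + I*x)*(3 + x) = -3*(3 + x)*(I + I*x))
P(o) = 2/(3*(15 + o))
(P(U(Z(-2), 1)) - 141)² = (2/(3*(15 - 3*28*(3 + 1² + 4*1))) - 141)² = (2/(3*(15 - 3*28*(3 + 1 + 4))) - 141)² = (2/(3*(15 - 3*28*8)) - 141)² = (2/(3*(15 - 672)) - 141)² = ((⅔)/(-657) - 141)² = ((⅔)*(-1/657) - 141)² = (-2/1971 - 141)² = (-277913/1971)² = 77235635569/3884841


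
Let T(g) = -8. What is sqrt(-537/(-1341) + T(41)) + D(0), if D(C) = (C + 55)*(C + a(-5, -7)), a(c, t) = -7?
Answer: -385 + I*sqrt(1518459)/447 ≈ -385.0 + 2.7567*I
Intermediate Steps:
D(C) = (-7 + C)*(55 + C) (D(C) = (C + 55)*(C - 7) = (55 + C)*(-7 + C) = (-7 + C)*(55 + C))
sqrt(-537/(-1341) + T(41)) + D(0) = sqrt(-537/(-1341) - 8) + (-385 + 0**2 + 48*0) = sqrt(-537*(-1/1341) - 8) + (-385 + 0 + 0) = sqrt(179/447 - 8) - 385 = sqrt(-3397/447) - 385 = I*sqrt(1518459)/447 - 385 = -385 + I*sqrt(1518459)/447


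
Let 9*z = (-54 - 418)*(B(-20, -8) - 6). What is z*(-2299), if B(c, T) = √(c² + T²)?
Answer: -2170256/3 + 4340512*√29/9 ≈ 1.8737e+6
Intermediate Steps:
B(c, T) = √(T² + c²)
z = 944/3 - 1888*√29/9 (z = ((-54 - 418)*(√((-8)² + (-20)²) - 6))/9 = (-472*(√(64 + 400) - 6))/9 = (-472*(√464 - 6))/9 = (-472*(4*√29 - 6))/9 = (-472*(-6 + 4*√29))/9 = (2832 - 1888*√29)/9 = 944/3 - 1888*√29/9 ≈ -815.02)
z*(-2299) = (944/3 - 1888*√29/9)*(-2299) = -2170256/3 + 4340512*√29/9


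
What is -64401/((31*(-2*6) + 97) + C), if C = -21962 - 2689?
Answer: 64401/24926 ≈ 2.5837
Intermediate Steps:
C = -24651
-64401/((31*(-2*6) + 97) + C) = -64401/((31*(-2*6) + 97) - 24651) = -64401/((31*(-12) + 97) - 24651) = -64401/((-372 + 97) - 24651) = -64401/(-275 - 24651) = -64401/(-24926) = -64401*(-1/24926) = 64401/24926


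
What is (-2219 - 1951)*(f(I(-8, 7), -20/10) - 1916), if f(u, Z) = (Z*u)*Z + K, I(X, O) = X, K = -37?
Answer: 8277450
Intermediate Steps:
f(u, Z) = -37 + u*Z² (f(u, Z) = (Z*u)*Z - 37 = u*Z² - 37 = -37 + u*Z²)
(-2219 - 1951)*(f(I(-8, 7), -20/10) - 1916) = (-2219 - 1951)*((-37 - 8*(-20/10)²) - 1916) = -4170*((-37 - 8*(-20*⅒)²) - 1916) = -4170*((-37 - 8*(-2)²) - 1916) = -4170*((-37 - 8*4) - 1916) = -4170*((-37 - 32) - 1916) = -4170*(-69 - 1916) = -4170*(-1985) = 8277450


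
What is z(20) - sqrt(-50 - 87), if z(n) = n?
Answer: 20 - I*sqrt(137) ≈ 20.0 - 11.705*I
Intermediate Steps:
z(20) - sqrt(-50 - 87) = 20 - sqrt(-50 - 87) = 20 - sqrt(-137) = 20 - I*sqrt(137)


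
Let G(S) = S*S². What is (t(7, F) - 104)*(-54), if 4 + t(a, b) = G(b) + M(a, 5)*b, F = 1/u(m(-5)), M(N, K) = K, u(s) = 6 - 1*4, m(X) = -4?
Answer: 22761/4 ≈ 5690.3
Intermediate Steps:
u(s) = 2 (u(s) = 6 - 4 = 2)
G(S) = S³
F = ½ (F = 1/2 = ½ ≈ 0.50000)
t(a, b) = -4 + b³ + 5*b (t(a, b) = -4 + (b³ + 5*b) = -4 + b³ + 5*b)
(t(7, F) - 104)*(-54) = ((-4 + (½)³ + 5*(½)) - 104)*(-54) = ((-4 + ⅛ + 5/2) - 104)*(-54) = (-11/8 - 104)*(-54) = -843/8*(-54) = 22761/4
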